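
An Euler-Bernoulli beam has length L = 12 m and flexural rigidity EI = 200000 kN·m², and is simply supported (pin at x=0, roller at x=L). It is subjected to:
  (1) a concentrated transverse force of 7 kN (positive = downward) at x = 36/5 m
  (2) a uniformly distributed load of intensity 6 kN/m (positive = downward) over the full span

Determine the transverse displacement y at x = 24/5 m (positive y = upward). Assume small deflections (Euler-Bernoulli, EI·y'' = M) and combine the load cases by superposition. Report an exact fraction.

y(24/5) = -17208/1953125 m

Load 1 — point force P=7 kN at a=36/5 m (b=L-a=24/5):
  y_1 = -Pbx(L²-b²-x²)/(6LEI)  [x≤a] = -7·(24/5)·(24/5)·(12²-(24/5)²-(24/5)²)/(6·12·200000) = -2142/1953125 m
Load 2 — uniform load w=6 kN/m over full span:
  y_2 = -wx(L³-2Lx²+x³)/(24EI) = -6·(24/5)·(12³-2·12·(24/5)²+(24/5)³)/(24·200000) = -15066/1953125 m
Superposition: y = Σ y_i = -17208/1953125 m ≈ -0.008810 m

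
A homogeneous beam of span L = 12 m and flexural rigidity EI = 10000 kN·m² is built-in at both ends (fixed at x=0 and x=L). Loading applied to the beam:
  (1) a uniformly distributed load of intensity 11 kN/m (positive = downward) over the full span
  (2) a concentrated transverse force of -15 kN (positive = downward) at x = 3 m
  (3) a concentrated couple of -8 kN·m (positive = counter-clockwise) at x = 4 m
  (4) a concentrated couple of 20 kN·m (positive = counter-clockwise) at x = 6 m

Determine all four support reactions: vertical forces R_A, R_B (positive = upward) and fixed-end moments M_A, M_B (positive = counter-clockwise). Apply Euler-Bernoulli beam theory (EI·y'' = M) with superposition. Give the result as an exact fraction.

R_A = 15827/288 kN, M_A = 1787/16 kN·m, R_B = 17869/288 kN, M_B = -5819/48 kN·m

Load 1 — uniform load w=11 kN/m over full span:
  R_A = wL/2 = 11·12/2 = 66 kN
  M_A = wL²/12 = 11·12²/12 = 132 kN·m
  R_B = wL/2 = 11·12/2 = 66 kN
  M_B = -wL²/12 = -11·12²/12 = -132 kN·m
Load 2 — point force P=-15 kN at a=3 m (b=L-a=9):
  R_A = Pb²(3a+b)/L³ = (-15)·9²·(3·3+9)/12³ = -405/32 kN
  M_A = Pab²/L² = (-15)·3·9²/12² = -405/16 kN·m
  R_B = Pa²(a+3b)/L³ = (-15)·3²·(3+3·9)/12³ = -75/32 kN
  M_B = -Pa²b/L² = -(-15)·3²·9/12² = 135/16 kN·m
Load 3 — applied couple M₀=-8 kN·m at a=4 m (b=L-a=8):
  R_A = 6M₀ab/L³ = 6·(-8)·4·8/12³ = -8/9 kN
  M_A = M₀b(2a-b)/L² = (-8)·8·(2·4-8)/12² = 0 kN·m
  R_B = -6M₀ab/L³ = -6·(-8)·4·8/12³ = 8/9 kN
  M_B = M₀a(2b-a)/L² = (-8)·4·(2·8-4)/12² = -8/3 kN·m
Load 4 — applied couple M₀=20 kN·m at a=6 m (b=L-a=6):
  R_A = 6M₀ab/L³ = 6·20·6·6/12³ = 5/2 kN
  M_A = M₀b(2a-b)/L² = 20·6·(2·6-6)/12² = 5 kN·m
  R_B = -6M₀ab/L³ = -6·20·6·6/12³ = -5/2 kN
  M_B = M₀a(2b-a)/L² = 20·6·(2·6-6)/12² = 5 kN·m
Superposition: R_A = 15827/288 kN, M_A = 1787/16 kN·m, R_B = 17869/288 kN, M_B = -5819/48 kN·m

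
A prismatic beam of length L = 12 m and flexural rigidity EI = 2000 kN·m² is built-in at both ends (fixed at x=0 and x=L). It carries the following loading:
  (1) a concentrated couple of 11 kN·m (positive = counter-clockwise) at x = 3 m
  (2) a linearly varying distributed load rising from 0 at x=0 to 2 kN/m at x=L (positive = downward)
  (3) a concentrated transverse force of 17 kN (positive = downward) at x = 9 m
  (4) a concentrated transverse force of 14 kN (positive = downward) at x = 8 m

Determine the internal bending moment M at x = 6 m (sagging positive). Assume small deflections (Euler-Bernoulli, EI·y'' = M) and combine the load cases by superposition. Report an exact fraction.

Load 1 — applied couple M₀=11 kN·m at a=3 m (b=L-a=9):
  M_1 = R_Ax - M_A - M₀  [x>a] with R_A=33/32, M_A=-33/16 = (33/32)·6 - (-33/16) - 11 = -11/4 kN·m
Load 2 — triangular load w₀=2 kN/m (0→w₀ over full span):
  M_2 = 3w₀Lx/20 - w₀L²/30 - w₀x³/(6L) = 3·2·12·6/20 - 2·12²/30 - 2·6³/(6·12) = 6 kN·m
Load 3 — point force P=17 kN at a=9 m (b=L-a=3):
  M_3 = Pb²(3a+b)x/L³ - Pab²/L²  [x≤a] = 17·3²·(3·9+3)·6/12³ - 17·9·3²/12² = 51/8 kN·m
Load 4 — point force P=14 kN at a=8 m (b=L-a=4):
  M_4 = Pb²(3a+b)x/L³ - Pab²/L²  [x≤a] = 14·4²·(3·8+4)·6/12³ - 14·8·4²/12² = 28/3 kN·m
Superposition: M = Σ M_i = 455/24 kN·m ≈ 18.958333 kN·m

M(6) = 455/24 kN·m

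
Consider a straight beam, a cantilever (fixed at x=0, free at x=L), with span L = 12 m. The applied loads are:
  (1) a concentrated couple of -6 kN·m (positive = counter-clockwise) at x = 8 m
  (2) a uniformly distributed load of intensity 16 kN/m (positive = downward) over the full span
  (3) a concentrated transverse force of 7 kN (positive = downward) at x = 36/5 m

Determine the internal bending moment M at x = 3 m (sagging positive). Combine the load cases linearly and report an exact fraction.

M(3) = -3417/5 kN·m

Load 1 — applied couple M₀=-6 kN·m at a=8 m (b=L-a=4):
  M_1 = M₀  [x≤a] = (-6) = -6 kN·m
Load 2 — uniform load w=16 kN/m over full span:
  M_2 = -w(L-x)²/2 = -16·(12-3)²/2 = -648 kN·m
Load 3 — point force P=7 kN at a=36/5 m (b=L-a=24/5):
  M_3 = -P(a-x)  [x≤a] = -7·((36/5)-3) = -147/5 kN·m
Superposition: M = Σ M_i = -3417/5 kN·m ≈ -683.400000 kN·m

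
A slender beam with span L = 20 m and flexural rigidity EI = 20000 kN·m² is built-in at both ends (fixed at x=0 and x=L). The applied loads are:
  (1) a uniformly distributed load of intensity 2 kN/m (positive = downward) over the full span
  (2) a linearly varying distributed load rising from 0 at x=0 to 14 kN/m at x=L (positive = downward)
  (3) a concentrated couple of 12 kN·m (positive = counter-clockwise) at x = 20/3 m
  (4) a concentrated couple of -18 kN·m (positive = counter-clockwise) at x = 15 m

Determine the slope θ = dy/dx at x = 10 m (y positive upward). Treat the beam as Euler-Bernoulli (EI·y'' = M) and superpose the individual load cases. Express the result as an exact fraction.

θ(10) = -253/96000 rad

Load 1 — uniform load w=2 kN/m over full span:
  θ_1 = -wx(L-x)(L-2x)/(12EI) = -2·10·(20-10)·(20-2·10)/(12·20000) = 0 rad
Load 2 — triangular load w₀=14 kN/m (0→w₀ over full span):
  θ_2 = -w₀(2x(L-x)(L-2x)(x+2L)+x²(L-x)²)/(120LEI) = -14·(2·10·(20-10)·(20-2·10)·(10+2·20)+10²·(20-10)²)/(120·20·20000) = -7/2400 rad
Load 3 — applied couple M₀=12 kN·m at a=20/3 m (b=L-a=40/3):
  θ_3 = (R_Ax²/2 - M_Ax - M₀(x-a))/EI  [x>a] with R_A=4/5, M_A=0 = ((4/5)·10²/2 - 0·10 - 12·(10-(20/3)))/20000 = 0 rad
Load 4 — applied couple M₀=-18 kN·m at a=15 m (b=L-a=5):
  θ_4 = (R_Ax²/2 - M_Ax)/EI  [x≤a] with R_A=-81/80, M_A=-45/8 = ((-81/80)·10²/2 - (-45/8)·10)/20000 = 9/32000 rad
Superposition: θ = Σ θ_i = -253/96000 rad ≈ -0.002635 rad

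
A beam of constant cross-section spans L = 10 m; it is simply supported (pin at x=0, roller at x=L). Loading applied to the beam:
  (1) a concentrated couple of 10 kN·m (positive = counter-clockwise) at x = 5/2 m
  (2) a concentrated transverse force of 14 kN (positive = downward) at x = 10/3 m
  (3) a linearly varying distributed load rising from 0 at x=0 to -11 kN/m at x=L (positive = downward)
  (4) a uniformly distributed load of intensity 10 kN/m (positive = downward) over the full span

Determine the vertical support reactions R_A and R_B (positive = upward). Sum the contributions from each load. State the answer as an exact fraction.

R_A = 42 kN, R_B = 17 kN

Load 1 — applied couple M₀=10 kN·m at a=5/2 m (b=L-a=15/2):
  R_A = M₀/L = 10/10 = 1 kN
  R_B = -M₀/L = -10/10 = -1 kN
Load 2 — point force P=14 kN at a=10/3 m (b=L-a=20/3):
  R_A = Pb/L = 14·(20/3)/10 = 28/3 kN
  R_B = Pa/L = 14·(10/3)/10 = 14/3 kN
Load 3 — triangular load w₀=-11 kN/m (0→w₀ over full span):
  R_A = w₀L/6 = (-11)·10/6 = -55/3 kN
  R_B = w₀L/3 = (-11)·10/3 = -110/3 kN
Load 4 — uniform load w=10 kN/m over full span:
  R_A = wL/2 = 10·10/2 = 50 kN
  R_B = wL/2 = 10·10/2 = 50 kN
Superposition: R_A = 42 kN, R_B = 17 kN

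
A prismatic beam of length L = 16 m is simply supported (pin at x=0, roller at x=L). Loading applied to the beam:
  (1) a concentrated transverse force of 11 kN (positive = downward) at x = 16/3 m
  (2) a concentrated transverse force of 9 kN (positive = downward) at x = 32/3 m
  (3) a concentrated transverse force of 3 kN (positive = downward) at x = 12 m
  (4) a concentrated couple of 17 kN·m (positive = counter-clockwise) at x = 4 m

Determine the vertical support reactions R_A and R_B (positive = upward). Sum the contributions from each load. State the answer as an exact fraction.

Load 1 — point force P=11 kN at a=16/3 m (b=L-a=32/3):
  R_A = Pb/L = 11·(32/3)/16 = 22/3 kN
  R_B = Pa/L = 11·(16/3)/16 = 11/3 kN
Load 2 — point force P=9 kN at a=32/3 m (b=L-a=16/3):
  R_A = Pb/L = 9·(16/3)/16 = 3 kN
  R_B = Pa/L = 9·(32/3)/16 = 6 kN
Load 3 — point force P=3 kN at a=12 m (b=L-a=4):
  R_A = Pb/L = 3·4/16 = 3/4 kN
  R_B = Pa/L = 3·12/16 = 9/4 kN
Load 4 — applied couple M₀=17 kN·m at a=4 m (b=L-a=12):
  R_A = M₀/L = 17/16 kN
  R_B = -M₀/L = -17/16 kN
Superposition: R_A = 583/48 kN, R_B = 521/48 kN

R_A = 583/48 kN, R_B = 521/48 kN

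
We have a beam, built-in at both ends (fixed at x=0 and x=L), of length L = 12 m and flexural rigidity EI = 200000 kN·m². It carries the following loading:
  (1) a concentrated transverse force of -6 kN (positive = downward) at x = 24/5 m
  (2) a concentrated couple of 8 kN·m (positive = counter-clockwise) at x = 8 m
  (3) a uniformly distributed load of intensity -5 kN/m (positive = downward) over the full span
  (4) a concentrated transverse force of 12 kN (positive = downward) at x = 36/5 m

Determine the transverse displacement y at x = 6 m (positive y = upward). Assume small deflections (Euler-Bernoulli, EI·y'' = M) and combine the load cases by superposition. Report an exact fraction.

y(6) = 12851/12500000 m

Load 1 — point force P=-6 kN at a=24/5 m (b=L-a=36/5):
  y_1 = -Pa²(L-x)²(3bL-(3b+a)(L-x))/(6L³EI)  [x>a] = -(-6)·(24/5)²·(12-6)²·(3·(36/5)·12-(3·(36/5)+(24/5))·(12-6))/(6·12³·200000) = 189/781250 m
Load 2 — applied couple M₀=8 kN·m at a=8 m (b=L-a=4):
  y_2 = (R_Ax³/6 - M_Ax²/2)/EI  [x≤a] with R_A=8/9, M_A=8/3 = ((8/9)·6³/6 - (8/3)·6²/2)/200000 = -1/12500 m
Load 3 — uniform load w=-5 kN/m over full span:
  y_3 = -wx²(L-x)²/(24EI) = -(-5)·6²·(12-6)²/(24·200000) = 27/20000 m
Load 4 — point force P=12 kN at a=36/5 m (b=L-a=24/5):
  y_4 = -Pb²x²(3aL-(3a+b)x)/(6L³EI)  [x≤a] = -12·(24/5)²·6²·(3·(36/5)·12-(3·(36/5)+(24/5))·6)/(6·12³·200000) = -189/390625 m
Superposition: y = Σ y_i = 12851/12500000 m ≈ 0.001028 m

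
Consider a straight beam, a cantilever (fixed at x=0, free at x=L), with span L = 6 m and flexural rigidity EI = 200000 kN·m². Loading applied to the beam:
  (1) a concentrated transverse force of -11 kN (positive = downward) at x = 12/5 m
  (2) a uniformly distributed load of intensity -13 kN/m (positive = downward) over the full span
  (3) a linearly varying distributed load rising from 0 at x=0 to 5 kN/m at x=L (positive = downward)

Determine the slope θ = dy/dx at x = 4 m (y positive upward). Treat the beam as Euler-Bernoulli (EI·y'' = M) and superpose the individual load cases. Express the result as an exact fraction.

Load 1 — point force P=-11 kN at a=12/5 m (b=L-a=18/5):
  θ_1 = -Pa²/(2EI)  [x>a] = -(-11)·(12/5)²/(2·200000) = 99/625000 rad
Load 2 — uniform load w=-13 kN/m over full span:
  θ_2 = -wx(x²-3Lx+3L²)/(6EI) = -(-13)·4·(4²-3·6·4+3·6²)/(6·200000) = 169/75000 rad
Load 3 — triangular load w₀=5 kN/m (0→w₀ over full span):
  θ_3 = (w₀Lx²/4-w₀L²x/3-w₀x⁴/(24L))/EI = (5·6·4²/4-5·6²·4/3-5·4⁴/(24·6))/200000 = -29/45000 rad
Superposition: θ = Σ θ_i = 9941/5625000 rad ≈ 0.001767 rad

θ(4) = 9941/5625000 rad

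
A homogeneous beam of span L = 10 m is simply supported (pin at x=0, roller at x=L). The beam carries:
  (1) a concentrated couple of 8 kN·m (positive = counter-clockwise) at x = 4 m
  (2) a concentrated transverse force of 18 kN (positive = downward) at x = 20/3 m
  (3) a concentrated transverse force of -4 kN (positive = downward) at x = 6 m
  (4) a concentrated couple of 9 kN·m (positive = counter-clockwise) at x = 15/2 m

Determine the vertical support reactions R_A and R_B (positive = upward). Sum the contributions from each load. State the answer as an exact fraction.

Load 1 — applied couple M₀=8 kN·m at a=4 m (b=L-a=6):
  R_A = M₀/L = 8/10 = 4/5 kN
  R_B = -M₀/L = -8/10 = -4/5 kN
Load 2 — point force P=18 kN at a=20/3 m (b=L-a=10/3):
  R_A = Pb/L = 18·(10/3)/10 = 6 kN
  R_B = Pa/L = 18·(20/3)/10 = 12 kN
Load 3 — point force P=-4 kN at a=6 m (b=L-a=4):
  R_A = Pb/L = (-4)·4/10 = -8/5 kN
  R_B = Pa/L = (-4)·6/10 = -12/5 kN
Load 4 — applied couple M₀=9 kN·m at a=15/2 m (b=L-a=5/2):
  R_A = M₀/L = 9/10 kN
  R_B = -M₀/L = -9/10 kN
Superposition: R_A = 61/10 kN, R_B = 79/10 kN

R_A = 61/10 kN, R_B = 79/10 kN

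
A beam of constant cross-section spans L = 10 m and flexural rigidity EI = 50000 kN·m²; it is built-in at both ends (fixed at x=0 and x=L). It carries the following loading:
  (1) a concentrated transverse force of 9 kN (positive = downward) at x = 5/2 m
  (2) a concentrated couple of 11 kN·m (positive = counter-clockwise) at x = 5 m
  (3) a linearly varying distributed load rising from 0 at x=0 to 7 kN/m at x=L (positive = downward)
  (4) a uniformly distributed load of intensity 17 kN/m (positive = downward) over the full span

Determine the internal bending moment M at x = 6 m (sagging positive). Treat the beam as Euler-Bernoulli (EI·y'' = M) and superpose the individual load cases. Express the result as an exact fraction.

Load 1 — point force P=9 kN at a=5/2 m (b=L-a=15/2):
  M_1 = Pa²(a+3b)(L-x)/L³ - Pa²b/L²  [x>a] = 9·(5/2)²·((5/2)+3·(15/2))·(10-6)/10³ - 9·(5/2)²·(15/2)/10² = 45/32 kN·m
Load 2 — applied couple M₀=11 kN·m at a=5 m (b=L-a=5):
  M_2 = R_Ax - M_A - M₀  [x>a] with R_A=33/20, M_A=11/4 = (33/20)·6 - (11/4) - 11 = -77/20 kN·m
Load 3 — triangular load w₀=7 kN/m (0→w₀ over full span):
  M_3 = 3w₀Lx/20 - w₀L²/30 - w₀x³/(6L) = 3·7·10·6/20 - 7·10²/30 - 7·6³/(6·10) = 217/15 kN·m
Load 4 — uniform load w=17 kN/m over full span:
  M_4 = wLx/2 - wL²/12 - wx²/2 = 17·10·6/2 - 17·10²/12 - 17·6²/2 = 187/3 kN·m
Superposition: M = Σ M_i = 11897/160 kN·m ≈ 74.356250 kN·m

M(6) = 11897/160 kN·m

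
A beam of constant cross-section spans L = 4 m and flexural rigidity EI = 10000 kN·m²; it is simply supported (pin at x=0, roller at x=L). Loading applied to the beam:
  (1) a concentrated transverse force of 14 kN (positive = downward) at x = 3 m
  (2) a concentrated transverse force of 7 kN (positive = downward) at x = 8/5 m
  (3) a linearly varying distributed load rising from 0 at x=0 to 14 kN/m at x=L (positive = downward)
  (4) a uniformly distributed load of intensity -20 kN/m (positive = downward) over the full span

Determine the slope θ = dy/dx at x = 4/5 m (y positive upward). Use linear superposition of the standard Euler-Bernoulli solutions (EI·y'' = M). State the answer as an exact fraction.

θ(4/5) = 321541/225000000 rad

Load 1 — point force P=14 kN at a=3 m (b=L-a=1):
  θ_1 = -Pb(L²-b²-3x²)/(6LEI)  [x≤a] = -14·1·(4²-1²-3·(4/5)²)/(6·4·10000) = -763/1000000 rad
Load 2 — point force P=7 kN at a=8/5 m (b=L-a=12/5):
  θ_2 = -Pb(L²-b²-3x²)/(6LEI)  [x≤a] = -7·(12/5)·(4²-(12/5)²-3·(4/5)²)/(6·4·10000) = -91/156250 rad
Load 3 — triangular load w₀=14 kN/m (0→w₀ over full span):
  θ_3 = -w₀(7L⁴-30L²x²+15x⁴)/(360LEI) = -14·(7·4⁴-30·4²·(4/5)²+15·(4/5)⁴)/(360·4·10000) = -5096/3515625 rad
Load 4 — uniform load w=-20 kN/m over full span:
  θ_4 = -w(L³-6Lx²+4x³)/(24EI) = -(-20)·(4³-6·4·(4/5)²+4·(4/5)³)/(24·10000) = 66/15625 rad
Superposition: θ = Σ θ_i = 321541/225000000 rad ≈ 0.001429 rad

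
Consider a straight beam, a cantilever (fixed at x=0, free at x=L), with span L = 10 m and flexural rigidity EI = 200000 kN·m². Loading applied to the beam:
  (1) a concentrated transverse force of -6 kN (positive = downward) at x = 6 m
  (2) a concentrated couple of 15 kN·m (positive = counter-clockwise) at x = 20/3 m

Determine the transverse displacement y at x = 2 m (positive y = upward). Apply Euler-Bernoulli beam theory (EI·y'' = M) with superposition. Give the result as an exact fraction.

y(2) = 47/100000 m

Load 1 — point force P=-6 kN at a=6 m (b=L-a=4):
  y_1 = -Px²(3a-x)/(6EI)  [x≤a] = -(-6)·2²·(3·6-2)/(6·200000) = 1/3125 m
Load 2 — applied couple M₀=15 kN·m at a=20/3 m (b=L-a=10/3):
  y_2 = M₀x²/(2EI)  [x≤a] = 15·2²/(2·200000) = 3/20000 m
Superposition: y = Σ y_i = 47/100000 m ≈ 0.000470 m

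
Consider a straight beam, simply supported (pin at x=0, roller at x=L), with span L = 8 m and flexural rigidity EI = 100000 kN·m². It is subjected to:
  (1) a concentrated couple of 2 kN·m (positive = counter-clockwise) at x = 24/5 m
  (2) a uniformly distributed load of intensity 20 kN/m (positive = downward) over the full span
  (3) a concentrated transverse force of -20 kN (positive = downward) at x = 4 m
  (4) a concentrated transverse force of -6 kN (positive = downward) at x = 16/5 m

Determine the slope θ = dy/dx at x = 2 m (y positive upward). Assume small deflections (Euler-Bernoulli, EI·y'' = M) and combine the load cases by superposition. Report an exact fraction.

θ(2) = -54211/25000000 rad

Load 1 — applied couple M₀=2 kN·m at a=24/5 m (b=L-a=16/5):
  θ_1 = (M₀x²/(2L)+C₁)/EI  [x≤a] with C₁=M₀(3b²-L²)/(6L)=-104/75 = (2·2²/(2·8)+(-104/75))/100000 = -133/15000000 rad
Load 2 — uniform load w=20 kN/m over full span:
  θ_2 = -w(L³-6Lx²+4x³)/(24EI) = -20·(8³-6·8·2²+4·2³)/(24·100000) = -11/3750 rad
Load 3 — point force P=-20 kN at a=4 m (b=L-a=4):
  θ_3 = -Pb(L²-b²-3x²)/(6LEI)  [x≤a] = -(-20)·4·(8²-4²-3·2²)/(6·8·100000) = 3/5000 rad
Load 4 — point force P=-6 kN at a=16/5 m (b=L-a=24/5):
  θ_4 = -Pb(L²-b²-3x²)/(6LEI)  [x≤a] = -(-6)·(24/5)·(8²-(24/5)²-3·2²)/(6·8·100000) = 543/3125000 rad
Superposition: θ = Σ θ_i = -54211/25000000 rad ≈ -0.002168 rad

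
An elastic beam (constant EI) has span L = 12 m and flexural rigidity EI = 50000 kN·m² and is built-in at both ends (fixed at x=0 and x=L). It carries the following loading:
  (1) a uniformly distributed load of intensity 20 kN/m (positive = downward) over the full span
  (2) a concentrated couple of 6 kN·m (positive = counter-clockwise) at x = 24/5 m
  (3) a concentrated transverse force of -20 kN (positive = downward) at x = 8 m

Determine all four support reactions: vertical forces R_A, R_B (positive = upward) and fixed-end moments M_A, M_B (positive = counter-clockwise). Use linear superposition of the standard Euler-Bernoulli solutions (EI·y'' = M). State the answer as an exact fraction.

R_A = 77986/675 kN, M_A = 50162/225 kN·m, R_B = 70514/675 kN, M_B = -45568/225 kN·m

Load 1 — uniform load w=20 kN/m over full span:
  R_A = wL/2 = 20·12/2 = 120 kN
  M_A = wL²/12 = 20·12²/12 = 240 kN·m
  R_B = wL/2 = 20·12/2 = 120 kN
  M_B = -wL²/12 = -20·12²/12 = -240 kN·m
Load 2 — applied couple M₀=6 kN·m at a=24/5 m (b=L-a=36/5):
  R_A = 6M₀ab/L³ = 6·6·(24/5)·(36/5)/12³ = 18/25 kN
  M_A = M₀b(2a-b)/L² = 6·(36/5)·(2·(24/5)-(36/5))/12² = 18/25 kN·m
  R_B = -6M₀ab/L³ = -6·6·(24/5)·(36/5)/12³ = -18/25 kN
  M_B = M₀a(2b-a)/L² = 6·(24/5)·(2·(36/5)-(24/5))/12² = 48/25 kN·m
Load 3 — point force P=-20 kN at a=8 m (b=L-a=4):
  R_A = Pb²(3a+b)/L³ = (-20)·4²·(3·8+4)/12³ = -140/27 kN
  M_A = Pab²/L² = (-20)·8·4²/12² = -160/9 kN·m
  R_B = Pa²(a+3b)/L³ = (-20)·8²·(8+3·4)/12³ = -400/27 kN
  M_B = -Pa²b/L² = -(-20)·8²·4/12² = 320/9 kN·m
Superposition: R_A = 77986/675 kN, M_A = 50162/225 kN·m, R_B = 70514/675 kN, M_B = -45568/225 kN·m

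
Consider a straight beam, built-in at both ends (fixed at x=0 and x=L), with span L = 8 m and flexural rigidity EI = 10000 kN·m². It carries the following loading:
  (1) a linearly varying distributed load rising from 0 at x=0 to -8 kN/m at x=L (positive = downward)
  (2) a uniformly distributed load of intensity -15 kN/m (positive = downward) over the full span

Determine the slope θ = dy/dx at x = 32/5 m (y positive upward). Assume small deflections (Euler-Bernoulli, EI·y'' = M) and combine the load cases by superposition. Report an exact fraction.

Load 1 — triangular load w₀=-8 kN/m (0→w₀ over full span):
  θ_1 = -w₀(2x(L-x)(L-2x)(x+2L)+x²(L-x)²)/(120LEI) = -(-8)·(2·(32/5)·(8-(32/5))·(8-2·(32/5))·((32/5)+2·8)+(32/5)²·(8-(32/5))²)/(120·8·10000) = -2048/1171875 rad
Load 2 — uniform load w=-15 kN/m over full span:
  θ_2 = -wx(L-x)(L-2x)/(12EI) = -(-15)·(32/5)·(8-(32/5))·(8-2·(32/5))/(12·10000) = -96/15625 rad
Superposition: θ = Σ θ_i = -9248/1171875 rad ≈ -0.007892 rad

θ(32/5) = -9248/1171875 rad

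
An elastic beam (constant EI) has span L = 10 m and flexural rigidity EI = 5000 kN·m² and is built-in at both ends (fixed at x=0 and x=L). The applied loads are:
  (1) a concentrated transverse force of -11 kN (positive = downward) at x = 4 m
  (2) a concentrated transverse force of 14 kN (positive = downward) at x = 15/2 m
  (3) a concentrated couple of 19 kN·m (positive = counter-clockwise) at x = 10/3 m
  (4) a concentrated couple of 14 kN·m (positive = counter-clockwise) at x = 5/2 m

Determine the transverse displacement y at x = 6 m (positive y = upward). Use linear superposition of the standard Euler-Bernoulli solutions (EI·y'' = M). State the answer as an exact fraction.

y(6) = 410833/45000000 m

Load 1 — point force P=-11 kN at a=4 m (b=L-a=6):
  y_1 = -Pa²(L-x)²(3bL-(3b+a)(L-x))/(6L³EI)  [x>a] = -(-11)·4²·(10-6)²·(3·6·10-(3·6+4)·(10-6))/(6·10³·5000) = 2024/234375 m
Load 2 — point force P=14 kN at a=15/2 m (b=L-a=5/2):
  y_2 = -Pb²x²(3aL-(3a+b)x)/(6L³EI)  [x≤a] = -14·(5/2)²·6²·(3·(15/2)·10-(3·(15/2)+(5/2))·6)/(6·10³·5000) = -63/8000 m
Load 3 — applied couple M₀=19 kN·m at a=10/3 m (b=L-a=20/3):
  y_3 = (R_Ax³/6 - M_Ax²/2 - M₀(x-a)²/2)/EI  [x>a] with R_A=38/15, M_A=0 = ((38/15)·6³/6 - 0·6²/2 - 19·(6-(10/3))²/2)/5000 = 133/28125 m
Load 4 — applied couple M₀=14 kN·m at a=5/2 m (b=L-a=15/2):
  y_4 = (R_Ax³/6 - M_Ax²/2 - M₀(x-a)²/2)/EI  [x>a] with R_A=63/40, M_A=-21/8 = ((63/40)·6³/6 - (-21/8)·6²/2 - 14·(6-(5/2))²/2)/5000 = 91/25000 m
Superposition: y = Σ y_i = 410833/45000000 m ≈ 0.009130 m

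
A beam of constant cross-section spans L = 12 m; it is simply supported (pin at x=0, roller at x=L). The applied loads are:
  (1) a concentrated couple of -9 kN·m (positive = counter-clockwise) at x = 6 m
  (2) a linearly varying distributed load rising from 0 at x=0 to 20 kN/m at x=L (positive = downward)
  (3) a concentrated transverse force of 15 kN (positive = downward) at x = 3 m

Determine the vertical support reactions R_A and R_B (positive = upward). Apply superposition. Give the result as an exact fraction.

R_A = 101/2 kN, R_B = 169/2 kN

Load 1 — applied couple M₀=-9 kN·m at a=6 m (b=L-a=6):
  R_A = M₀/L = (-9)/12 = -3/4 kN
  R_B = -M₀/L = -(-9)/12 = 3/4 kN
Load 2 — triangular load w₀=20 kN/m (0→w₀ over full span):
  R_A = w₀L/6 = 20·12/6 = 40 kN
  R_B = w₀L/3 = 20·12/3 = 80 kN
Load 3 — point force P=15 kN at a=3 m (b=L-a=9):
  R_A = Pb/L = 15·9/12 = 45/4 kN
  R_B = Pa/L = 15·3/12 = 15/4 kN
Superposition: R_A = 101/2 kN, R_B = 169/2 kN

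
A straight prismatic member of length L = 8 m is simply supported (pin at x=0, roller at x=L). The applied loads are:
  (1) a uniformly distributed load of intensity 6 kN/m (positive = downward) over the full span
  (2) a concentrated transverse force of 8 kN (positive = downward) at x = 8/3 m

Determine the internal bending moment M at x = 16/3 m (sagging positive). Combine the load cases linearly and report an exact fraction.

M(16/3) = 448/9 kN·m

Load 1 — uniform load w=6 kN/m over full span:
  M_1 = wx(L-x)/2 = 6·(16/3)·(8-(16/3))/2 = 128/3 kN·m
Load 2 — point force P=8 kN at a=8/3 m (b=L-a=16/3):
  M_2 = Pa(L-x)/L  [x>a] = 8·(8/3)·(8-(16/3))/8 = 64/9 kN·m
Superposition: M = Σ M_i = 448/9 kN·m ≈ 49.777778 kN·m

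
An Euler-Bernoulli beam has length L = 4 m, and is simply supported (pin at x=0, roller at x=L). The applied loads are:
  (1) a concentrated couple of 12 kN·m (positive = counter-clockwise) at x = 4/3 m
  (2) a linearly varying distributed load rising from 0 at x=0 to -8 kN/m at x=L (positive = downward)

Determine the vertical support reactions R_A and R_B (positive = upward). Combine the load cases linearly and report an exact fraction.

R_A = -7/3 kN, R_B = -41/3 kN

Load 1 — applied couple M₀=12 kN·m at a=4/3 m (b=L-a=8/3):
  R_A = M₀/L = 12/4 = 3 kN
  R_B = -M₀/L = -12/4 = -3 kN
Load 2 — triangular load w₀=-8 kN/m (0→w₀ over full span):
  R_A = w₀L/6 = (-8)·4/6 = -16/3 kN
  R_B = w₀L/3 = (-8)·4/3 = -32/3 kN
Superposition: R_A = -7/3 kN, R_B = -41/3 kN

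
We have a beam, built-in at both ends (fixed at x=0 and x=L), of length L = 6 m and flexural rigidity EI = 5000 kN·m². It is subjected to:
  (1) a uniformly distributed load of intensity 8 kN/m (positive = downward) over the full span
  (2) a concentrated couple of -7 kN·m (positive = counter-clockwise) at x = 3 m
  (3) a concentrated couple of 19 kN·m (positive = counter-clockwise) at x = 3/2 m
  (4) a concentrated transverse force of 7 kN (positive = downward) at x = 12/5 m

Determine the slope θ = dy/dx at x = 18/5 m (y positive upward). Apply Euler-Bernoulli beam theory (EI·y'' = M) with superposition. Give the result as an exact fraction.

θ(18/5) = 58281/62500000 rad

Load 1 — uniform load w=8 kN/m over full span:
  θ_1 = -wx(L-x)(L-2x)/(12EI) = -8·(18/5)·(6-(18/5))·(6-2·(18/5))/(12·5000) = 108/78125 rad
Load 2 — applied couple M₀=-7 kN·m at a=3 m (b=L-a=3):
  θ_2 = (R_Ax²/2 - M_Ax - M₀(x-a))/EI  [x>a] with R_A=-7/4, M_A=-7/4 = ((-7/4)·(18/5)²/2 - (-7/4)·(18/5) - (-7)·((18/5)-3))/5000 = -21/125000 rad
Load 3 — applied couple M₀=19 kN·m at a=3/2 m (b=L-a=9/2):
  θ_3 = (R_Ax²/2 - M_Ax - M₀(x-a))/EI  [x>a] with R_A=57/16, M_A=-57/16 = ((57/16)·(18/5)²/2 - (-57/16)·(18/5) - 19·((18/5)-(3/2)))/5000 = -399/500000 rad
Load 4 — point force P=7 kN at a=12/5 m (b=L-a=18/5):
  θ_4 = Pa²(L-x)(2bL-(3b+a)(L-x))/(2L³EI)  [x>a] = 7·(12/5)²·(6-(18/5))·(2·(18/5)·6-(3·(18/5)+(12/5))·(6-(18/5)))/(2·6³·5000) = 1008/1953125 rad
Superposition: θ = Σ θ_i = 58281/62500000 rad ≈ 0.000932 rad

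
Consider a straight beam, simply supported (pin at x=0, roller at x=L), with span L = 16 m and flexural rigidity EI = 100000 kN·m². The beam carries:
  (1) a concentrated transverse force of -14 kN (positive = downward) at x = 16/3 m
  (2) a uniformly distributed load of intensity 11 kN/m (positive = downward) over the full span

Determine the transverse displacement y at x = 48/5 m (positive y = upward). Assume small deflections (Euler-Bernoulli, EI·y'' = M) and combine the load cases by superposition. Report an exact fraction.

Load 1 — point force P=-14 kN at a=16/3 m (b=L-a=32/3):
  y_1 = -Pa(L-x)(2Lx-a²-x²)/(6LEI)  [x>a] = -(-14)·(16/3)·(16-(48/5))·(2·16·(48/5)-(16/3)²-(48/5)²)/(6·16·100000) = 293888/31640625 m
Load 2 — uniform load w=11 kN/m over full span:
  y_2 = -wx(L³-2Lx²+x³)/(24EI) = -11·(48/5)·(16³-2·16·(48/5)²+(48/5)³)/(24·100000) = -174592/1953125 m
Superposition: y = Σ y_i = -12672512/158203125 m ≈ -0.080103 m

y(48/5) = -12672512/158203125 m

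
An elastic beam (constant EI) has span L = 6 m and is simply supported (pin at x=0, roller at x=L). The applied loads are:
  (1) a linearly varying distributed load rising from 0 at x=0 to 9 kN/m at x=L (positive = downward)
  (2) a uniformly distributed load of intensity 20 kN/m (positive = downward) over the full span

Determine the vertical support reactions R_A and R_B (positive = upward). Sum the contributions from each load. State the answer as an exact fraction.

R_A = 69 kN, R_B = 78 kN

Load 1 — triangular load w₀=9 kN/m (0→w₀ over full span):
  R_A = w₀L/6 = 9·6/6 = 9 kN
  R_B = w₀L/3 = 9·6/3 = 18 kN
Load 2 — uniform load w=20 kN/m over full span:
  R_A = wL/2 = 20·6/2 = 60 kN
  R_B = wL/2 = 20·6/2 = 60 kN
Superposition: R_A = 69 kN, R_B = 78 kN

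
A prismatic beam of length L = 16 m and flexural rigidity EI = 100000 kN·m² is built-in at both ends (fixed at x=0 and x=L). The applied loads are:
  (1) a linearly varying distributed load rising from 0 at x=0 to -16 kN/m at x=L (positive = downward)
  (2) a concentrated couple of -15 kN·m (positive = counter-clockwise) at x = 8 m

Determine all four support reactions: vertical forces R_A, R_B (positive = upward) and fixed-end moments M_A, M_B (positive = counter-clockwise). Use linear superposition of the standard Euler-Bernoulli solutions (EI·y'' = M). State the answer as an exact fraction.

Load 1 — triangular load w₀=-16 kN/m (0→w₀ over full span):
  R_A = 3w₀L/20 = 3·(-16)·16/20 = -192/5 kN
  M_A = w₀L²/30 = (-16)·16²/30 = -2048/15 kN·m
  R_B = 7w₀L/20 = 7·(-16)·16/20 = -448/5 kN
  M_B = -w₀L²/20 = -(-16)·16²/20 = 1024/5 kN·m
Load 2 — applied couple M₀=-15 kN·m at a=8 m (b=L-a=8):
  R_A = 6M₀ab/L³ = 6·(-15)·8·8/16³ = -45/32 kN
  M_A = M₀b(2a-b)/L² = (-15)·8·(2·8-8)/16² = -15/4 kN·m
  R_B = -6M₀ab/L³ = -6·(-15)·8·8/16³ = 45/32 kN
  M_B = M₀a(2b-a)/L² = (-15)·8·(2·8-8)/16² = -15/4 kN·m
Superposition: R_A = -6369/160 kN, M_A = -8417/60 kN·m, R_B = -14111/160 kN, M_B = 4021/20 kN·m

R_A = -6369/160 kN, M_A = -8417/60 kN·m, R_B = -14111/160 kN, M_B = 4021/20 kN·m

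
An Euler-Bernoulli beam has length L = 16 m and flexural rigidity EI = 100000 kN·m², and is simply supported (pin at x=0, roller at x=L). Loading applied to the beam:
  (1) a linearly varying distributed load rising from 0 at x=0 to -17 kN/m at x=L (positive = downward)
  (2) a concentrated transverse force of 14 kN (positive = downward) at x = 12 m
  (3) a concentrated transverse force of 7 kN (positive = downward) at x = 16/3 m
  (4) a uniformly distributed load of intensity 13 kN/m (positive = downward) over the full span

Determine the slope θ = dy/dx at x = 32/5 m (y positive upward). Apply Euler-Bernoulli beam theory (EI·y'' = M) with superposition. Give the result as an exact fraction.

θ(32/5) = -3091523/1265625000 rad

Load 1 — triangular load w₀=-17 kN/m (0→w₀ over full span):
  θ_1 = -w₀(7L⁴-30L²x²+15x⁴)/(360LEI) = -(-17)·(7·16⁴-30·16²·(32/5)²+15·(32/5)⁴)/(360·16·100000) = 87856/17578125 rad
Load 2 — point force P=14 kN at a=12 m (b=L-a=4):
  θ_2 = -Pb(L²-b²-3x²)/(6LEI)  [x≤a] = -14·4·(16²-4²-3·(32/5)²)/(6·16·100000) = -427/625000 rad
Load 3 — point force P=7 kN at a=16/3 m (b=L-a=32/3):
  θ_3 = -Pa(2L²-6Lx+3x²+a²)/(6LEI)  [x>a] = -7·(16/3)·(2·16²-6·16·(32/5)+3·(32/5)²+(16/3)²)/(6·16·100000) = -1204/6328125 rad
Load 4 — uniform load w=13 kN/m over full span:
  θ_4 = -w(L³-6Lx²+4x³)/(24EI) = -13·(16³-6·16·(32/5)²+4·(32/5)³)/(24·100000) = -7696/1171875 rad
Superposition: θ = Σ θ_i = -3091523/1265625000 rad ≈ -0.002443 rad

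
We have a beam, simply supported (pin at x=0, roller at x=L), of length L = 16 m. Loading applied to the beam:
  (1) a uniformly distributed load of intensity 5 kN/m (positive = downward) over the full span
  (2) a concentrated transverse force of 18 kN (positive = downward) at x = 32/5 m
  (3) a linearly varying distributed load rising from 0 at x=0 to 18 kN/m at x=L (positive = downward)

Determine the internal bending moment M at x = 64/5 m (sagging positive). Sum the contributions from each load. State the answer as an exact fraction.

Load 1 — uniform load w=5 kN/m over full span:
  M_1 = wx(L-x)/2 = 5·(64/5)·(16-(64/5))/2 = 512/5 kN·m
Load 2 — point force P=18 kN at a=32/5 m (b=L-a=48/5):
  M_2 = Pa(L-x)/L  [x>a] = 18·(32/5)·(16-(64/5))/16 = 576/25 kN·m
Load 3 — triangular load w₀=18 kN/m (0→w₀ over full span):
  M_3 = w₀Lx/6 - w₀x³/(6L) = 18·16·(64/5)/6 - 18·(64/5)³/(6·16) = 27648/125 kN·m
Superposition: M = Σ M_i = 43328/125 kN·m ≈ 346.624000 kN·m

M(64/5) = 43328/125 kN·m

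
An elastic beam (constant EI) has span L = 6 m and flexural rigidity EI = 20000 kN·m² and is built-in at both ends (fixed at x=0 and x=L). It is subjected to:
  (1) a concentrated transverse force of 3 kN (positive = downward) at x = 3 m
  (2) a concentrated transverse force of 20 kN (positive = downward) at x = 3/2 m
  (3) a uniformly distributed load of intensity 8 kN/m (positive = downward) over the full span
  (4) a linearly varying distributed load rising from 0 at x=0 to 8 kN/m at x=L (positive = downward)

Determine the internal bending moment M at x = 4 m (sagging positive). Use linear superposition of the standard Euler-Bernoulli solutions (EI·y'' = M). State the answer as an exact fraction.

Load 1 — point force P=3 kN at a=3 m (b=L-a=3):
  M_1 = Pa²(a+3b)(L-x)/L³ - Pa²b/L²  [x>a] = 3·3²·(3+3·3)·(6-4)/6³ - 3·3²·3/6² = 3/4 kN·m
Load 2 — point force P=20 kN at a=3/2 m (b=L-a=9/2):
  M_2 = Pa²(a+3b)(L-x)/L³ - Pa²b/L²  [x>a] = 20·(3/2)²·((3/2)+3·(9/2))·(6-4)/6³ - 20·(3/2)²·(9/2)/6² = 5/8 kN·m
Load 3 — uniform load w=8 kN/m over full span:
  M_3 = wLx/2 - wL²/12 - wx²/2 = 8·6·4/2 - 8·6²/12 - 8·4²/2 = 8 kN·m
Load 4 — triangular load w₀=8 kN/m (0→w₀ over full span):
  M_4 = 3w₀Lx/20 - w₀L²/30 - w₀x³/(6L) = 3·8·6·4/20 - 8·6²/30 - 8·4³/(6·6) = 224/45 kN·m
Superposition: M = Σ M_i = 5167/360 kN·m ≈ 14.352778 kN·m

M(4) = 5167/360 kN·m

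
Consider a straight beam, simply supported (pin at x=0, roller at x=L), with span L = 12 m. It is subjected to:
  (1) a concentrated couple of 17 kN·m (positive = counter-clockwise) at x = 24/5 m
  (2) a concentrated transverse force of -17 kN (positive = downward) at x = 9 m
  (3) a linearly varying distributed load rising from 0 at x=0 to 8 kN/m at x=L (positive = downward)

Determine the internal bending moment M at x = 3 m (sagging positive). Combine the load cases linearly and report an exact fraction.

M(3) = 73/2 kN·m

Load 1 — applied couple M₀=17 kN·m at a=24/5 m (b=L-a=36/5):
  M_1 = M₀x/L  [x≤a] = 17·3/12 = 17/4 kN·m
Load 2 — point force P=-17 kN at a=9 m (b=L-a=3):
  M_2 = Pbx/L  [x≤a] = (-17)·3·3/12 = -51/4 kN·m
Load 3 — triangular load w₀=8 kN/m (0→w₀ over full span):
  M_3 = w₀Lx/6 - w₀x³/(6L) = 8·12·3/6 - 8·3³/(6·12) = 45 kN·m
Superposition: M = Σ M_i = 73/2 kN·m ≈ 36.500000 kN·m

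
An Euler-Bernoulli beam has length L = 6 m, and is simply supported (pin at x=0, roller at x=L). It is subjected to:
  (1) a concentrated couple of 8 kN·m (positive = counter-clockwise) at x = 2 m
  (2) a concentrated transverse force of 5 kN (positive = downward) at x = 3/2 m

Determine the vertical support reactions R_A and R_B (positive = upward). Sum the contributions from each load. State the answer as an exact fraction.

Load 1 — applied couple M₀=8 kN·m at a=2 m (b=L-a=4):
  R_A = M₀/L = 8/6 = 4/3 kN
  R_B = -M₀/L = -8/6 = -4/3 kN
Load 2 — point force P=5 kN at a=3/2 m (b=L-a=9/2):
  R_A = Pb/L = 5·(9/2)/6 = 15/4 kN
  R_B = Pa/L = 5·(3/2)/6 = 5/4 kN
Superposition: R_A = 61/12 kN, R_B = -1/12 kN

R_A = 61/12 kN, R_B = -1/12 kN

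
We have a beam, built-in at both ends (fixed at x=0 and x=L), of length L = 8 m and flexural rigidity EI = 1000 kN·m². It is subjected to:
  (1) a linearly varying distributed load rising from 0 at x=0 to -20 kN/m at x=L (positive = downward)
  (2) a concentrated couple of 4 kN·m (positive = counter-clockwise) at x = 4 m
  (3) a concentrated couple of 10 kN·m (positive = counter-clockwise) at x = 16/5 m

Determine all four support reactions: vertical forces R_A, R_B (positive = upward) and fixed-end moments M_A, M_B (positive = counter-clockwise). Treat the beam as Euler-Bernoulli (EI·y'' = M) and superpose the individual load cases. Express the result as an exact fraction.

Load 1 — triangular load w₀=-20 kN/m (0→w₀ over full span):
  R_A = 3w₀L/20 = 3·(-20)·8/20 = -24 kN
  M_A = w₀L²/30 = (-20)·8²/30 = -128/3 kN·m
  R_B = 7w₀L/20 = 7·(-20)·8/20 = -56 kN
  M_B = -w₀L²/20 = -(-20)·8²/20 = 64 kN·m
Load 2 — applied couple M₀=4 kN·m at a=4 m (b=L-a=4):
  R_A = 6M₀ab/L³ = 6·4·4·4/8³ = 3/4 kN
  M_A = M₀b(2a-b)/L² = 4·4·(2·4-4)/8² = 1 kN·m
  R_B = -6M₀ab/L³ = -6·4·4·4/8³ = -3/4 kN
  M_B = M₀a(2b-a)/L² = 4·4·(2·4-4)/8² = 1 kN·m
Load 3 — applied couple M₀=10 kN·m at a=16/5 m (b=L-a=24/5):
  R_A = 6M₀ab/L³ = 6·10·(16/5)·(24/5)/8³ = 9/5 kN
  M_A = M₀b(2a-b)/L² = 10·(24/5)·(2·(16/5)-(24/5))/8² = 6/5 kN·m
  R_B = -6M₀ab/L³ = -6·10·(16/5)·(24/5)/8³ = -9/5 kN
  M_B = M₀a(2b-a)/L² = 10·(16/5)·(2·(24/5)-(16/5))/8² = 16/5 kN·m
Superposition: R_A = -429/20 kN, M_A = -607/15 kN·m, R_B = -1171/20 kN, M_B = 341/5 kN·m

R_A = -429/20 kN, M_A = -607/15 kN·m, R_B = -1171/20 kN, M_B = 341/5 kN·m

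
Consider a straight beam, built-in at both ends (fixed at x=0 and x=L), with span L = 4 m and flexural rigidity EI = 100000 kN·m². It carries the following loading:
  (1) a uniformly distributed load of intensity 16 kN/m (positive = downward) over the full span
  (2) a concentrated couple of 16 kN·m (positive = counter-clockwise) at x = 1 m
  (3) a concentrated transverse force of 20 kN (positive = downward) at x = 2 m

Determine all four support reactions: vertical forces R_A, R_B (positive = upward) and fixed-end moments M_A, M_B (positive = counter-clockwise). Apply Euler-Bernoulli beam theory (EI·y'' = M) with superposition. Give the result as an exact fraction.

R_A = 93/2 kN, M_A = 85/3 kN·m, R_B = 75/2 kN, M_B = -79/3 kN·m

Load 1 — uniform load w=16 kN/m over full span:
  R_A = wL/2 = 16·4/2 = 32 kN
  M_A = wL²/12 = 16·4²/12 = 64/3 kN·m
  R_B = wL/2 = 16·4/2 = 32 kN
  M_B = -wL²/12 = -16·4²/12 = -64/3 kN·m
Load 2 — applied couple M₀=16 kN·m at a=1 m (b=L-a=3):
  R_A = 6M₀ab/L³ = 6·16·1·3/4³ = 9/2 kN
  M_A = M₀b(2a-b)/L² = 16·3·(2·1-3)/4² = -3 kN·m
  R_B = -6M₀ab/L³ = -6·16·1·3/4³ = -9/2 kN
  M_B = M₀a(2b-a)/L² = 16·1·(2·3-1)/4² = 5 kN·m
Load 3 — point force P=20 kN at a=2 m (b=L-a=2):
  R_A = Pb²(3a+b)/L³ = 20·2²·(3·2+2)/4³ = 10 kN
  M_A = Pab²/L² = 20·2·2²/4² = 10 kN·m
  R_B = Pa²(a+3b)/L³ = 20·2²·(2+3·2)/4³ = 10 kN
  M_B = -Pa²b/L² = -20·2²·2/4² = -10 kN·m
Superposition: R_A = 93/2 kN, M_A = 85/3 kN·m, R_B = 75/2 kN, M_B = -79/3 kN·m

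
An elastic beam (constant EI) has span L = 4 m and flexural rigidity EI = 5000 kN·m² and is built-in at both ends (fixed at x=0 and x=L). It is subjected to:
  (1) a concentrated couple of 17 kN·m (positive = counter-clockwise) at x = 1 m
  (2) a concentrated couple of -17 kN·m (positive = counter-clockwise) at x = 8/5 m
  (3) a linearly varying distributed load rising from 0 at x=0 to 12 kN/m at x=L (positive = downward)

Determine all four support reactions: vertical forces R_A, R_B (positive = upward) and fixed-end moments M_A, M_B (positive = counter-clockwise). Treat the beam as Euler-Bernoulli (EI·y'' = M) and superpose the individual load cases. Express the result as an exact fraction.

Load 1 — applied couple M₀=17 kN·m at a=1 m (b=L-a=3):
  R_A = 6M₀ab/L³ = 6·17·1·3/4³ = 153/32 kN
  M_A = M₀b(2a-b)/L² = 17·3·(2·1-3)/4² = -51/16 kN·m
  R_B = -6M₀ab/L³ = -6·17·1·3/4³ = -153/32 kN
  M_B = M₀a(2b-a)/L² = 17·1·(2·3-1)/4² = 85/16 kN·m
Load 2 — applied couple M₀=-17 kN·m at a=8/5 m (b=L-a=12/5):
  R_A = 6M₀ab/L³ = 6·(-17)·(8/5)·(12/5)/4³ = -153/25 kN
  M_A = M₀b(2a-b)/L² = (-17)·(12/5)·(2·(8/5)-(12/5))/4² = -51/25 kN·m
  R_B = -6M₀ab/L³ = -6·(-17)·(8/5)·(12/5)/4³ = 153/25 kN
  M_B = M₀a(2b-a)/L² = (-17)·(8/5)·(2·(12/5)-(8/5))/4² = -136/25 kN·m
Load 3 — triangular load w₀=12 kN/m (0→w₀ over full span):
  R_A = 3w₀L/20 = 3·12·4/20 = 36/5 kN
  M_A = w₀L²/30 = 12·4²/30 = 32/5 kN·m
  R_B = 7w₀L/20 = 7·12·4/20 = 84/5 kN
  M_B = -w₀L²/20 = -12·4²/20 = -48/5 kN·m
Superposition: R_A = 4689/800 kN, M_A = 469/400 kN·m, R_B = 14511/800 kN, M_B = -3891/400 kN·m

R_A = 4689/800 kN, M_A = 469/400 kN·m, R_B = 14511/800 kN, M_B = -3891/400 kN·m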